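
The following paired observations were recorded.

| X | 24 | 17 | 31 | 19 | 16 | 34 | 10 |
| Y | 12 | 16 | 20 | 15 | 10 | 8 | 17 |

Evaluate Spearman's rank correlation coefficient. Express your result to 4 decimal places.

Rank X: 5, 3, 6, 4, 2, 7, 1
Rank Y: 3, 5, 7, 4, 2, 1, 6
d = rank(X) − rank(Y): 2, -2, -1, 0, 0, 6, -5; Σd² = 70
ρ = 1 − 6Σd² / [n(n²−1)] = 1 − 6×70 / (7×48) = 1 − 420/336 ≈ -0.2500

-0.2500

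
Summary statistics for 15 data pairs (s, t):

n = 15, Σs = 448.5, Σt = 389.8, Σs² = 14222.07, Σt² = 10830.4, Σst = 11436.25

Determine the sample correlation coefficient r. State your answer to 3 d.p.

r = (nΣst − ΣsΣt) / √[(nΣs² − (Σs)²)(nΣt² − (Σt)²)]
Numerator: 15×11436.25 − 448.5×389.8 = -3281.55
Denominator: √[(213331.05 − 201152.25)(162456 − 151944.04)] = √[12178.8 × 10511.96] = 11314.7275
r = -3281.55 / 11314.7275 ≈ -0.290

-0.290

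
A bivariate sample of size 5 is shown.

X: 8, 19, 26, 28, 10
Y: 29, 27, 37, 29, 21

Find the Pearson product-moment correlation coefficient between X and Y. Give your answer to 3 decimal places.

n = 5, ΣX = 91, ΣY = 143, ΣX² = 1985, ΣY² = 4221, ΣXY = 2729
nΣXY − ΣXΣY = 13645 − 13013 = 632
nΣX² − (ΣX)² = 9925 − 8281 = 1644; nΣY² − (ΣY)² = 21105 − 20449 = 656
r = 632 / √(1644 × 656) = 632 / 1038.4912 ≈ 0.609

0.609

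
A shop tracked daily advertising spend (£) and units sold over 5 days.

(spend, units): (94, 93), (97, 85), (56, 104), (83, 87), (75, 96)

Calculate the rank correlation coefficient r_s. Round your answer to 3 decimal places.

-0.900

Rank spend: 4, 5, 1, 3, 2
Rank units: 3, 1, 5, 2, 4
d = rank(spend) − rank(units): 1, 4, -4, 1, -2; Σd² = 38
ρ = 1 − 6Σd² / [n(n²−1)] = 1 − 6×38 / (5×24) = 1 − 228/120 ≈ -0.900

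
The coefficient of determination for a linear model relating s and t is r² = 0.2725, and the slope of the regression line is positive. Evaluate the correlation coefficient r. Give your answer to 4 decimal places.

|r| = √0.2725 = 0.5220
The association is positive, so r = 0.5220.

0.5220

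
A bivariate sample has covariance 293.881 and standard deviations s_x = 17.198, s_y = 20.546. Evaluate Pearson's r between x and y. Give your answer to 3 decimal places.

r = Cov(x,y) / (s_x · s_y) = 293.881 / (17.198 × 20.546)
  = 293.881 / 353.3501 ≈ 0.832

0.832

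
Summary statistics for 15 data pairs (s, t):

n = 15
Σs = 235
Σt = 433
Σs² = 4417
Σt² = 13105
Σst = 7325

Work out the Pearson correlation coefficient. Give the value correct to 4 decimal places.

0.8111

r = (nΣst − ΣsΣt) / √[(nΣs² − (Σs)²)(nΣt² − (Σt)²)]
Numerator: 15×7325 − 235×433 = 8120
Denominator: √[(66255 − 55225)(196575 − 187489)] = √[11030 × 9086] = 10010.9230
r = 8120 / 10010.9230 ≈ 0.8111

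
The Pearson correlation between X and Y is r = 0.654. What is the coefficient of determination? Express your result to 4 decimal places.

r² = (0.654)² = 0.4277

0.4277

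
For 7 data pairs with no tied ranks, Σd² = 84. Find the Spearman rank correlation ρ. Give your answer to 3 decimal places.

ρ = 1 − 6Σd² / [n(n²−1)] = 1 − 6×84 / (7×48)
  = 1 − 504/336 = 1 − 1.5000 ≈ -0.500

-0.500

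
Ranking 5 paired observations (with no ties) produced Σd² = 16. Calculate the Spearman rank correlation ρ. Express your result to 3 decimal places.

0.200

ρ = 1 − 6Σd² / [n(n²−1)] = 1 − 6×16 / (5×24)
  = 1 − 96/120 = 1 − 0.8000 ≈ 0.200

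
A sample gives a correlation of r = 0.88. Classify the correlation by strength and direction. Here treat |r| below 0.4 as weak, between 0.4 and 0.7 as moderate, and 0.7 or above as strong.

strong positive

r = 0.88 > 0 so the relationship is positive.
|r| = 0.88, which falls in the strong range.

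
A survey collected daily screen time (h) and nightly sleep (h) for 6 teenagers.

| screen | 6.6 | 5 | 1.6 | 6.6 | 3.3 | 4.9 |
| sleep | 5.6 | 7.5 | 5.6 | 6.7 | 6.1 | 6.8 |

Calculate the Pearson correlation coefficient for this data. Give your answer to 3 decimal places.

0.322

n = 6, Σx = 28, Σy = 38.3, Σx² = 149.58, Σy² = 247.31, Σxy = 181.09
nΣxy − ΣxΣy = 1086.54 − 1072.4 = 14.14
nΣx² − (Σx)² = 897.48 − 784 = 113.48; nΣy² − (Σy)² = 1483.86 − 1466.89 = 16.97
r = 14.14 / √(113.48 × 16.97) = 14.14 / 43.8834 ≈ 0.322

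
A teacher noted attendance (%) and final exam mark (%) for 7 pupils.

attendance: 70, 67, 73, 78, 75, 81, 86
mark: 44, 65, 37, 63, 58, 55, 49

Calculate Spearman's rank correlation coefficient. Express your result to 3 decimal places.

Rank attendance: 2, 1, 3, 5, 4, 6, 7
Rank mark: 2, 7, 1, 6, 5, 4, 3
d = rank(attendance) − rank(mark): 0, -6, 2, -1, -1, 2, 4; Σd² = 62
ρ = 1 − 6Σd² / [n(n²−1)] = 1 − 6×62 / (7×48) = 1 − 372/336 ≈ -0.107

-0.107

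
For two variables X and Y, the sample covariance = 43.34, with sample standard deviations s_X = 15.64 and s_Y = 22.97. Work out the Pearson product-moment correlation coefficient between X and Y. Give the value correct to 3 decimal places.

r = Cov(X,Y) / (s_X · s_Y) = 43.34 / (15.64 × 22.97)
  = 43.34 / 359.2508 ≈ 0.121

0.121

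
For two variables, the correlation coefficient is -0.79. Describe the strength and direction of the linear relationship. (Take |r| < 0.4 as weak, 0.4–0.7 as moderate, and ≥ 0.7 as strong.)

r = -0.79 < 0 so the relationship is negative.
|r| = 0.79, which falls in the strong range.

strong negative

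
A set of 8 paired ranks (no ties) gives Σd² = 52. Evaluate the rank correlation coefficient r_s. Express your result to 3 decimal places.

ρ = 1 − 6Σd² / [n(n²−1)] = 1 − 6×52 / (8×63)
  = 1 − 312/504 = 1 − 0.6190 ≈ 0.381

0.381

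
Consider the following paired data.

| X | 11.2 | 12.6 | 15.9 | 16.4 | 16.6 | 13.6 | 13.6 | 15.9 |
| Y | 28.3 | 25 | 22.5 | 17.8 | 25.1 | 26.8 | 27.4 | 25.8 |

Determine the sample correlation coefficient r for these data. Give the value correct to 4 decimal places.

n = 8, ΣX = 115.8, ΣY = 198.7, ΣX² = 1704.26, ΣY² = 5013.63, ΣXY = 2845.63
nΣXY − ΣXΣY = 22765.04 − 23009.46 = -244.42
nΣX² − (ΣX)² = 13634.08 − 13409.64 = 224.44; nΣY² − (ΣY)² = 40109.04 − 39481.69 = 627.35
r = -244.42 / √(224.44 × 627.35) = -244.42 / 375.2365 ≈ -0.6514

-0.6514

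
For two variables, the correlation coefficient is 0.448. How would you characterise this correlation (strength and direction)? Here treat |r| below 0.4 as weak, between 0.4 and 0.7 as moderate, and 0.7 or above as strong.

moderate positive

r = 0.448 > 0 so the relationship is positive.
|r| = 0.448, which falls in the moderate range.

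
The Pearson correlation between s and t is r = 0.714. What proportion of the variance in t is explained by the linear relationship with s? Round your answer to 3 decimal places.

r² = (0.714)² = 0.510

0.510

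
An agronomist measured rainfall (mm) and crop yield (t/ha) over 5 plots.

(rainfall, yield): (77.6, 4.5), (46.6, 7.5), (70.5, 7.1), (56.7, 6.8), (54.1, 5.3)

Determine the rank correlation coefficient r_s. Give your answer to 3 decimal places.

-0.600

Rank rainfall: 5, 1, 4, 3, 2
Rank yield: 1, 5, 4, 3, 2
d = rank(rainfall) − rank(yield): 4, -4, 0, 0, 0; Σd² = 32
ρ = 1 − 6Σd² / [n(n²−1)] = 1 − 6×32 / (5×24) = 1 − 192/120 ≈ -0.600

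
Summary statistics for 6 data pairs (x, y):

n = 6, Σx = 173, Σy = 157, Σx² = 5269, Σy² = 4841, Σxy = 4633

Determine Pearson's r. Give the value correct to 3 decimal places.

0.234

r = (nΣxy − ΣxΣy) / √[(nΣx² − (Σx)²)(nΣy² − (Σy)²)]
Numerator: 6×4633 − 173×157 = 637
Denominator: √[(31614 − 29929)(29046 − 24649)] = √[1685 × 4397] = 2721.9377
r = 637 / 2721.9377 ≈ 0.234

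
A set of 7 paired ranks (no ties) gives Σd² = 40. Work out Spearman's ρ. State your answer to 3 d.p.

0.286

ρ = 1 − 6Σd² / [n(n²−1)] = 1 − 6×40 / (7×48)
  = 1 − 240/336 = 1 − 0.7143 ≈ 0.286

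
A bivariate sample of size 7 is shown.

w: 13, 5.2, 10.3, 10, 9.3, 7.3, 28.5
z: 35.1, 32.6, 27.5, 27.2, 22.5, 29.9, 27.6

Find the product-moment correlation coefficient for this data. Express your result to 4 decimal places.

n = 7, Σw = 83.6, Σz = 202.4, Σw² = 1354.16, Σz² = 5952.88, Σwz = 2395.19
nΣwz − ΣwΣz = 16766.33 − 16920.64 = -154.31
nΣw² − (Σw)² = 9479.12 − 6988.96 = 2490.16; nΣz² − (Σz)² = 41670.16 − 40965.76 = 704.4
r = -154.31 / √(2490.16 × 704.4) = -154.31 / 1324.4126 ≈ -0.1165

-0.1165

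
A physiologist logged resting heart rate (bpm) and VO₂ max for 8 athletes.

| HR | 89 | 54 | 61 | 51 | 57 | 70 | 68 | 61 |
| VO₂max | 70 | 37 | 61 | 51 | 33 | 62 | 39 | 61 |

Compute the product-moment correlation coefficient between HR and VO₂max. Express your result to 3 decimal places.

n = 8, Σx = 511, Σy = 414, Σx² = 33653, Σy² = 22766, Σxy = 27144
nΣxy − ΣxΣy = 217152 − 211554 = 5598
nΣx² − (Σx)² = 269224 − 261121 = 8103; nΣy² − (Σy)² = 182128 − 171396 = 10732
r = 5598 / √(8103 × 10732) = 5598 / 9325.3094 ≈ 0.600

0.600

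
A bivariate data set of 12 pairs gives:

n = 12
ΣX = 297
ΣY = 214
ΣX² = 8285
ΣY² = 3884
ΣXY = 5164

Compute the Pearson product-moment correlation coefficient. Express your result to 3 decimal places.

r = (nΣXY − ΣXΣY) / √[(nΣX² − (ΣX)²)(nΣY² − (ΣY)²)]
Numerator: 12×5164 − 297×214 = -1590
Denominator: √[(99420 − 88209)(46608 − 45796)] = √[11211 × 812] = 3017.1728
r = -1590 / 3017.1728 ≈ -0.527

-0.527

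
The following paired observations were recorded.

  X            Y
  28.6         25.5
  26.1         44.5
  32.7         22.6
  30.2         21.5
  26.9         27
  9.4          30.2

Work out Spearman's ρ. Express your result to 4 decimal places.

Rank X: 4, 2, 6, 5, 3, 1
Rank Y: 3, 6, 2, 1, 4, 5
d = rank(X) − rank(Y): 1, -4, 4, 4, -1, -4; Σd² = 66
ρ = 1 − 6Σd² / [n(n²−1)] = 1 − 6×66 / (6×35) = 1 − 396/210 ≈ -0.8857

-0.8857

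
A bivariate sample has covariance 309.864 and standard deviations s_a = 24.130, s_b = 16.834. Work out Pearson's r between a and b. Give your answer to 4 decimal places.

r = Cov(a,b) / (s_a · s_b) = 309.864 / (24.130 × 16.834)
  = 309.864 / 406.2044 ≈ 0.7628

0.7628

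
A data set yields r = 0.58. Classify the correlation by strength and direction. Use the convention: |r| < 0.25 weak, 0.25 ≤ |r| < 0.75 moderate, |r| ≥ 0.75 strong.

moderate positive

r = 0.58 > 0 so the relationship is positive.
|r| = 0.58, which falls in the moderate range.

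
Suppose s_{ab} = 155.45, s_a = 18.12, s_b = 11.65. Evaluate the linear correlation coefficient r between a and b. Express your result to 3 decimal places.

r = Cov(a,b) / (s_a · s_b) = 155.45 / (18.12 × 11.65)
  = 155.45 / 211.0980 ≈ 0.736

0.736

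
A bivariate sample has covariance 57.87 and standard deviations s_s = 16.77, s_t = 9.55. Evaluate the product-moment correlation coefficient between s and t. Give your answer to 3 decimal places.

0.361

r = Cov(s,t) / (s_s · s_t) = 57.87 / (16.77 × 9.55)
  = 57.87 / 160.1535 ≈ 0.361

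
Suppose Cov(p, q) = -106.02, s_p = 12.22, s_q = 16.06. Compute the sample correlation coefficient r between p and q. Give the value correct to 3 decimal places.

-0.540

r = Cov(p,q) / (s_p · s_q) = -106.02 / (12.22 × 16.06)
  = -106.02 / 196.2532 ≈ -0.540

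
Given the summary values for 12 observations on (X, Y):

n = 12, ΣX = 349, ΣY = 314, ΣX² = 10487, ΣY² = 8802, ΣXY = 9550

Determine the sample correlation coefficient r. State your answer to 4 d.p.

0.9406

r = (nΣXY − ΣXΣY) / √[(nΣX² − (ΣX)²)(nΣY² − (ΣY)²)]
Numerator: 12×9550 − 349×314 = 5014
Denominator: √[(125844 − 121801)(105624 − 98596)] = √[4043 × 7028] = 5330.4975
r = 5014 / 5330.4975 ≈ 0.9406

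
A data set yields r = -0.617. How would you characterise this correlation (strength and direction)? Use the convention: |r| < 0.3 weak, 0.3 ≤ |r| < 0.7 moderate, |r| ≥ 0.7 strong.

moderate negative

r = -0.617 < 0 so the relationship is negative.
|r| = 0.617, which falls in the moderate range.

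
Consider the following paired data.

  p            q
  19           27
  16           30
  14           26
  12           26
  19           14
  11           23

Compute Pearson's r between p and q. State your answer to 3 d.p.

n = 6, Σp = 91, Σq = 146, Σp² = 1439, Σq² = 3706, Σpq = 2188
nΣpq − ΣpΣq = 13128 − 13286 = -158
nΣp² − (Σp)² = 8634 − 8281 = 353; nΣq² − (Σq)² = 22236 − 21316 = 920
r = -158 / √(353 × 920) = -158 / 569.8772 ≈ -0.277

-0.277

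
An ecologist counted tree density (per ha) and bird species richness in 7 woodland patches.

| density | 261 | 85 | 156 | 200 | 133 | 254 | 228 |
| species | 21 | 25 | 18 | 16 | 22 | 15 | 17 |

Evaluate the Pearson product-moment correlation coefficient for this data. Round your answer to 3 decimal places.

n = 7, Σx = 1317, Σy = 134, Σx² = 273871, Σy² = 2644, Σxy = 24226
nΣxy − ΣxΣy = 169582 − 176478 = -6896
nΣx² − (Σx)² = 1917097 − 1734489 = 182608; nΣy² − (Σy)² = 18508 − 17956 = 552
r = -6896 / √(182608 × 552) = -6896 / 10039.9012 ≈ -0.687

-0.687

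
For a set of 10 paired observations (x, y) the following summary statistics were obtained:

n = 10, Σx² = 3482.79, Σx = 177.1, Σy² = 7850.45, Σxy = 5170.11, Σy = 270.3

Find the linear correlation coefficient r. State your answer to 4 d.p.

r = (nΣxy − ΣxΣy) / √[(nΣx² − (Σx)²)(nΣy² − (Σy)²)]
Numerator: 10×5170.11 − 177.1×270.3 = 3830.97
Denominator: √[(34827.9 − 31364.41)(78504.5 − 73062.09)] = √[3463.49 × 5442.41] = 4341.6279
r = 3830.97 / 4341.6279 ≈ 0.8824

0.8824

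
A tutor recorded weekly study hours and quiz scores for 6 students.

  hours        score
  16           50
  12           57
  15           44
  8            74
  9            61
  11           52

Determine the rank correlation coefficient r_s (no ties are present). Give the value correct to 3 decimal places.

-0.886

Rank hours: 6, 4, 5, 1, 2, 3
Rank score: 2, 4, 1, 6, 5, 3
d = rank(hours) − rank(score): 4, 0, 4, -5, -3, 0; Σd² = 66
ρ = 1 − 6Σd² / [n(n²−1)] = 1 − 6×66 / (6×35) = 1 − 396/210 ≈ -0.886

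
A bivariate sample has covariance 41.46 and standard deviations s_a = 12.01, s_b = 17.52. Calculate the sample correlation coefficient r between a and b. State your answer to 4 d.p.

0.1970

r = Cov(a,b) / (s_a · s_b) = 41.46 / (12.01 × 17.52)
  = 41.46 / 210.4152 ≈ 0.1970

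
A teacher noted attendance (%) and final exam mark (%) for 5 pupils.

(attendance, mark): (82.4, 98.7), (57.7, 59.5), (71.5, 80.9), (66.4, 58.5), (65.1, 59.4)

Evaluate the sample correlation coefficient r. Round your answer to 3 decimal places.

n = 5, Σx = 343.1, Σy = 357, Σx² = 23878.27, Σy² = 26777.36, Σxy = 25101.72
nΣxy − ΣxΣy = 125508.6 − 122486.7 = 3021.9
nΣx² − (Σx)² = 119391.35 − 117717.61 = 1673.74; nΣy² − (Σy)² = 133886.8 − 127449 = 6437.8
r = 3021.9 / √(1673.74 × 6437.8) = 3021.9 / 3282.5605 ≈ 0.921

0.921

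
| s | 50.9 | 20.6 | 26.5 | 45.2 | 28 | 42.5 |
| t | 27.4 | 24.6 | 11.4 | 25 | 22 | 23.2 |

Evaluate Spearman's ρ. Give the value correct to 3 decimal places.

Rank s: 6, 1, 2, 5, 3, 4
Rank t: 6, 4, 1, 5, 2, 3
d = rank(s) − rank(t): 0, -3, 1, 0, 1, 1; Σd² = 12
ρ = 1 − 6Σd² / [n(n²−1)] = 1 − 6×12 / (6×35) = 1 − 72/210 ≈ 0.657

0.657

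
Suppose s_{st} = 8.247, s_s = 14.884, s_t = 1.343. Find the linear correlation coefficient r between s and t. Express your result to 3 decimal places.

r = Cov(s,t) / (s_s · s_t) = 8.247 / (14.884 × 1.343)
  = 8.247 / 19.9892 ≈ 0.413

0.413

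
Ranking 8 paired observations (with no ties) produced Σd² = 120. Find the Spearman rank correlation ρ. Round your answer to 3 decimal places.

-0.429

ρ = 1 − 6Σd² / [n(n²−1)] = 1 − 6×120 / (8×63)
  = 1 − 720/504 = 1 − 1.4286 ≈ -0.429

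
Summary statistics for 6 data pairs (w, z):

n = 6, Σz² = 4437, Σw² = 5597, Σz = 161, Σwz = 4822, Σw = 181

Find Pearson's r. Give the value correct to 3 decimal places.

-0.275

r = (nΣwz − ΣwΣz) / √[(nΣw² − (Σw)²)(nΣz² − (Σz)²)]
Numerator: 6×4822 − 181×161 = -209
Denominator: √[(33582 − 32761)(26622 − 25921)] = √[821 × 701] = 758.6310
r = -209 / 758.6310 ≈ -0.275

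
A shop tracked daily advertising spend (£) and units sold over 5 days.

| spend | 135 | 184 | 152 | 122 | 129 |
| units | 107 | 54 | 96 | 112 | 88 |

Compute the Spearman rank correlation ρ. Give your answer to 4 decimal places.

Rank spend: 3, 5, 4, 1, 2
Rank units: 4, 1, 3, 5, 2
d = rank(spend) − rank(units): -1, 4, 1, -4, 0; Σd² = 34
ρ = 1 − 6Σd² / [n(n²−1)] = 1 − 6×34 / (5×24) = 1 − 204/120 ≈ -0.7000

-0.7000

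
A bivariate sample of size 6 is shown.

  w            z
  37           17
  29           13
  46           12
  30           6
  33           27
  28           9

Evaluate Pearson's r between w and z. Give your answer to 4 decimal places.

n = 6, Σw = 203, Σz = 84, Σw² = 7099, Σz² = 1448, Σwz = 2881
nΣwz − ΣwΣz = 17286 − 17052 = 234
nΣw² − (Σw)² = 42594 − 41209 = 1385; nΣz² − (Σz)² = 8688 − 7056 = 1632
r = 234 / √(1385 × 1632) = 234 / 1503.4361 ≈ 0.1556

0.1556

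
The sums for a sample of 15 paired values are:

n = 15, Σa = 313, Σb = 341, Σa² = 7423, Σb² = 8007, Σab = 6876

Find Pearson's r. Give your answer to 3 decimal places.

r = (nΣab − ΣaΣb) / √[(nΣa² − (Σa)²)(nΣb² − (Σb)²)]
Numerator: 15×6876 − 313×341 = -3593
Denominator: √[(111345 − 97969)(120105 − 116281)] = √[13376 × 3824] = 7151.9105
r = -3593 / 7151.9105 ≈ -0.502

-0.502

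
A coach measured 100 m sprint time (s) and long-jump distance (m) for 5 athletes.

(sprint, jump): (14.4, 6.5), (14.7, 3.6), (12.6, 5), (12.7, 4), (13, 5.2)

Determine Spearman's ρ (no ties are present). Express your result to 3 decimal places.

Rank sprint: 4, 5, 1, 2, 3
Rank jump: 5, 1, 3, 2, 4
d = rank(sprint) − rank(jump): -1, 4, -2, 0, -1; Σd² = 22
ρ = 1 − 6Σd² / [n(n²−1)] = 1 − 6×22 / (5×24) = 1 − 132/120 ≈ -0.100

-0.100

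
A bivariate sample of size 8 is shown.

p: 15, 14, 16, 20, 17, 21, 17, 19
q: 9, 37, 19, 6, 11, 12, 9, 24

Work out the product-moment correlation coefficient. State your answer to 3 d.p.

-0.460

n = 8, Σp = 139, Σq = 127, Σp² = 2457, Σq² = 2769, Σpq = 2125
nΣpq − ΣpΣq = 17000 − 17653 = -653
nΣp² − (Σp)² = 19656 − 19321 = 335; nΣq² − (Σq)² = 22152 − 16129 = 6023
r = -653 / √(335 × 6023) = -653 / 1420.4594 ≈ -0.460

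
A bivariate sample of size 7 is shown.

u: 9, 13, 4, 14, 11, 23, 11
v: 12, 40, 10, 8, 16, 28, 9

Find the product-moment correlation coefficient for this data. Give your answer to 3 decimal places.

n = 7, Σu = 85, Σv = 123, Σu² = 1233, Σv² = 3029, Σuv = 1699
nΣuv − ΣuΣv = 11893 − 10455 = 1438
nΣu² − (Σu)² = 8631 − 7225 = 1406; nΣv² − (Σv)² = 21203 − 15129 = 6074
r = 1438 / √(1406 × 6074) = 1438 / 2922.3354 ≈ 0.492

0.492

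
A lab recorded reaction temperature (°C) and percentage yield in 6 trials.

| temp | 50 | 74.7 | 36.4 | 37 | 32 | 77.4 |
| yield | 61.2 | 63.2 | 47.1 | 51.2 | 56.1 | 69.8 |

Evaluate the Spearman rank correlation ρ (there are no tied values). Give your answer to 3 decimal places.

Rank temp: 4, 5, 2, 3, 1, 6
Rank yield: 4, 5, 1, 2, 3, 6
d = rank(temp) − rank(yield): 0, 0, 1, 1, -2, 0; Σd² = 6
ρ = 1 − 6Σd² / [n(n²−1)] = 1 − 6×6 / (6×35) = 1 − 36/210 ≈ 0.829

0.829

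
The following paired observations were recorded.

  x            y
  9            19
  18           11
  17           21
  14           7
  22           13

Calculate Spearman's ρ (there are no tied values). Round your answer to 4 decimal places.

-0.1000

Rank x: 1, 4, 3, 2, 5
Rank y: 4, 2, 5, 1, 3
d = rank(x) − rank(y): -3, 2, -2, 1, 2; Σd² = 22
ρ = 1 − 6Σd² / [n(n²−1)] = 1 − 6×22 / (5×24) = 1 − 132/120 ≈ -0.1000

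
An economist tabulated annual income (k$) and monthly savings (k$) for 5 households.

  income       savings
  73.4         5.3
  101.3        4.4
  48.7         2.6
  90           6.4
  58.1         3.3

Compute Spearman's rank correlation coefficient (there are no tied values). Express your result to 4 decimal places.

0.7000

Rank income: 3, 5, 1, 4, 2
Rank savings: 4, 3, 1, 5, 2
d = rank(income) − rank(savings): -1, 2, 0, -1, 0; Σd² = 6
ρ = 1 − 6Σd² / [n(n²−1)] = 1 − 6×6 / (5×24) = 1 − 36/120 ≈ 0.7000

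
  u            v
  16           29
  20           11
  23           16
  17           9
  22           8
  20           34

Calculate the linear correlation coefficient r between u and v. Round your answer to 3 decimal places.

-0.287

n = 6, Σu = 118, Σv = 107, Σu² = 2358, Σv² = 2519, Σuv = 2061
nΣuv − ΣuΣv = 12366 − 12626 = -260
nΣu² − (Σu)² = 14148 − 13924 = 224; nΣv² − (Σv)² = 15114 − 11449 = 3665
r = -260 / √(224 × 3665) = -260 / 906.0684 ≈ -0.287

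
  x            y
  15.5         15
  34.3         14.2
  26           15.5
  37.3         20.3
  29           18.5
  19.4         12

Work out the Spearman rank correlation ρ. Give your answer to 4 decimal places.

0.5429

Rank x: 1, 5, 3, 6, 4, 2
Rank y: 3, 2, 4, 6, 5, 1
d = rank(x) − rank(y): -2, 3, -1, 0, -1, 1; Σd² = 16
ρ = 1 − 6Σd² / [n(n²−1)] = 1 − 6×16 / (6×35) = 1 − 96/210 ≈ 0.5429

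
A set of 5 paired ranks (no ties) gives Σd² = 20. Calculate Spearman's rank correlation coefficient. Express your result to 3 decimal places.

0.000

ρ = 1 − 6Σd² / [n(n²−1)] = 1 − 6×20 / (5×24)
  = 1 − 120/120 = 1 − 1.0000 ≈ 0.000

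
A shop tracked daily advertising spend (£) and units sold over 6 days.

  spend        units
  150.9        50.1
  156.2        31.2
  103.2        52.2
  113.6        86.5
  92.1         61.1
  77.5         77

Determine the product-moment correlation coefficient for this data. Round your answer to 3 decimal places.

n = 6, Σx = 693.5, Σy = 358.1, Σx² = 85213.11, Σy² = 23352.75, Σxy = 39241.78
nΣxy − ΣxΣy = 235450.68 − 248342.35 = -12891.67
nΣx² − (Σx)² = 511278.66 − 480942.25 = 30336.41; nΣy² − (Σy)² = 140116.5 − 128235.61 = 11880.89
r = -12891.67 / √(30336.41 × 11880.89) = -12891.67 / 18984.8242 ≈ -0.679

-0.679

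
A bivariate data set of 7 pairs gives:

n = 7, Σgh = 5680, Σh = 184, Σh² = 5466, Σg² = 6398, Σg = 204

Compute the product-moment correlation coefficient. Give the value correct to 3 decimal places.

r = (nΣgh − ΣgΣh) / √[(nΣg² − (Σg)²)(nΣh² − (Σh)²)]
Numerator: 7×5680 − 204×184 = 2224
Denominator: √[(44786 − 41616)(38262 − 33856)] = √[3170 × 4406] = 3737.2477
r = 2224 / 3737.2477 ≈ 0.595

0.595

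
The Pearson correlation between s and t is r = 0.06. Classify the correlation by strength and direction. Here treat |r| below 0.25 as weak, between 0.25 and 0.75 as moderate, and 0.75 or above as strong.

weak positive

r = 0.06 > 0 so the relationship is positive.
|r| = 0.06, which falls in the weak range.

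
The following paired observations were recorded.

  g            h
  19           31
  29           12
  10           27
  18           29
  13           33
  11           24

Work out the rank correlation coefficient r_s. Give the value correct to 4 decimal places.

-0.0857

Rank g: 5, 6, 1, 4, 3, 2
Rank h: 5, 1, 3, 4, 6, 2
d = rank(g) − rank(h): 0, 5, -2, 0, -3, 0; Σd² = 38
ρ = 1 − 6Σd² / [n(n²−1)] = 1 − 6×38 / (6×35) = 1 − 228/210 ≈ -0.0857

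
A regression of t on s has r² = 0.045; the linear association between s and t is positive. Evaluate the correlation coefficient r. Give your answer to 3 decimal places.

|r| = √0.045 = 0.212
The association is positive, so r = 0.212.

0.212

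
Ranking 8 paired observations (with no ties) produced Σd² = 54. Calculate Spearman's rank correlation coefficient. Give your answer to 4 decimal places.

ρ = 1 − 6Σd² / [n(n²−1)] = 1 − 6×54 / (8×63)
  = 1 − 324/504 = 1 − 0.64286 ≈ 0.3571

0.3571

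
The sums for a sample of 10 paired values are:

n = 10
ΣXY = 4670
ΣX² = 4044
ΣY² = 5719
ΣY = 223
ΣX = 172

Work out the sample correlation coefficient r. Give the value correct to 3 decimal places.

0.927

r = (nΣXY − ΣXΣY) / √[(nΣX² − (ΣX)²)(nΣY² − (ΣY)²)]
Numerator: 10×4670 − 172×223 = 8344
Denominator: √[(40440 − 29584)(57190 − 49729)] = √[10856 × 7461] = 8999.8120
r = 8344 / 8999.8120 ≈ 0.927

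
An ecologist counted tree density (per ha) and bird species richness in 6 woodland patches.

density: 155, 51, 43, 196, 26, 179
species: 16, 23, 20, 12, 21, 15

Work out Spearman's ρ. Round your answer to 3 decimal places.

Rank density: 4, 3, 2, 6, 1, 5
Rank species: 3, 6, 4, 1, 5, 2
d = rank(density) − rank(species): 1, -3, -2, 5, -4, 3; Σd² = 64
ρ = 1 − 6Σd² / [n(n²−1)] = 1 − 6×64 / (6×35) = 1 − 384/210 ≈ -0.829

-0.829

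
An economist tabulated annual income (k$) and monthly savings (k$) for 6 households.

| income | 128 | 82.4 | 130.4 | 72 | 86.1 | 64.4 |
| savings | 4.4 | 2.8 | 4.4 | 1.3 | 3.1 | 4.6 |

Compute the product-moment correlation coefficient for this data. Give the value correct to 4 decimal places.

n = 6, Σx = 563.3, Σy = 20.6, Σx² = 56922.49, Σy² = 79.02, Σxy = 2024.43
nΣxy − ΣxΣy = 12146.58 − 11603.98 = 542.6
nΣx² − (Σx)² = 341534.94 − 317306.89 = 24228.05; nΣy² − (Σy)² = 474.12 − 424.36 = 49.76
r = 542.6 / √(24228.05 × 49.76) = 542.6 / 1097.9926 ≈ 0.4942

0.4942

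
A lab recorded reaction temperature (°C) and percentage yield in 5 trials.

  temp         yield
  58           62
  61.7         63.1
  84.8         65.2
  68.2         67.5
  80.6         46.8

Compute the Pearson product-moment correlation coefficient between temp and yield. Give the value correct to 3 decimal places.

n = 5, Σx = 353.3, Σy = 304.6, Σx² = 25509.53, Σy² = 18823.14, Σxy = 21393.81
nΣxy − ΣxΣy = 106969.05 − 107615.18 = -646.13
nΣx² − (Σx)² = 127547.65 − 124820.89 = 2726.76; nΣy² − (Σy)² = 94115.7 − 92781.16 = 1334.54
r = -646.13 / √(2726.76 × 1334.54) = -646.13 / 1907.6085 ≈ -0.339

-0.339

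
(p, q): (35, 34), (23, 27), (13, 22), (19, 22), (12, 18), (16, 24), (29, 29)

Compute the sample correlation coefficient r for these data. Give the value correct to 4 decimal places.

0.9560

n = 7, Σp = 147, Σq = 176, Σp² = 3525, Σq² = 4594, Σpq = 3956
nΣpq − ΣpΣq = 27692 − 25872 = 1820
nΣp² − (Σp)² = 24675 − 21609 = 3066; nΣq² − (Σq)² = 32158 − 30976 = 1182
r = 1820 / √(3066 × 1182) = 1820 / 1903.6838 ≈ 0.9560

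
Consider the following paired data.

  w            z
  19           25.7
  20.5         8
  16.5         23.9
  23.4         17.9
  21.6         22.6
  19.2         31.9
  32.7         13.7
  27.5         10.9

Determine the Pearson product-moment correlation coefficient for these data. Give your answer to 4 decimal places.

-0.5752

n = 8, Σw = 180.4, Σz = 154.6, Σw² = 4261.8, Σz² = 3450.98, Σwz = 3313.89
nΣwz − ΣwΣz = 26511.12 − 27889.84 = -1378.72
nΣw² − (Σw)² = 34094.4 − 32544.16 = 1550.24; nΣz² − (Σz)² = 27607.84 − 23901.16 = 3706.68
r = -1378.72 / √(1550.24 × 3706.68) = -1378.72 / 2397.1324 ≈ -0.5752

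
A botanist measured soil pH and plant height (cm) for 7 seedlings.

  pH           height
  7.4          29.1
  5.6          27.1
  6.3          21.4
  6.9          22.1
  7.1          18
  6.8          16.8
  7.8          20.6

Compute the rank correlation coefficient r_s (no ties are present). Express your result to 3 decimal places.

Rank pH: 6, 1, 2, 4, 5, 3, 7
Rank height: 7, 6, 4, 5, 2, 1, 3
d = rank(pH) − rank(height): -1, -5, -2, -1, 3, 2, 4; Σd² = 60
ρ = 1 − 6Σd² / [n(n²−1)] = 1 − 6×60 / (7×48) = 1 − 360/336 ≈ -0.071

-0.071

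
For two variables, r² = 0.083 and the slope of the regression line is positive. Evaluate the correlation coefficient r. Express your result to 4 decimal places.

|r| = √0.083 = 0.2881
The association is positive, so r = 0.2881.

0.2881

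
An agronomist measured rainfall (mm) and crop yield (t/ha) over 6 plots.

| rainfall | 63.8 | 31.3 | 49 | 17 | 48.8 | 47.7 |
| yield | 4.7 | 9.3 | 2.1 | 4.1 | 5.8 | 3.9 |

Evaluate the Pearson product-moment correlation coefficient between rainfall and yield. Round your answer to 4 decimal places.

-0.2566

n = 6, Σx = 257.6, Σy = 29.9, Σx² = 12396.86, Σy² = 178.65, Σxy = 1232.62
nΣxy − ΣxΣy = 7395.72 − 7702.24 = -306.52
nΣx² − (Σx)² = 74381.16 − 66357.76 = 8023.4; nΣy² − (Σy)² = 1071.9 − 894.01 = 177.89
r = -306.52 / √(8023.4 × 177.89) = -306.52 / 1194.6893 ≈ -0.2566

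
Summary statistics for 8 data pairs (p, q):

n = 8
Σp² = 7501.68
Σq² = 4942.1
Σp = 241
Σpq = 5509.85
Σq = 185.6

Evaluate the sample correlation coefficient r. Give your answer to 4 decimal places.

r = (nΣpq − ΣpΣq) / √[(nΣp² − (Σp)²)(nΣq² − (Σq)²)]
Numerator: 8×5509.85 − 241×185.6 = -650.8
Denominator: √[(60013.44 − 58081)(39536.8 − 34447.36)] = √[1932.44 × 5089.44] = 3136.0863
r = -650.8 / 3136.0863 ≈ -0.2075

-0.2075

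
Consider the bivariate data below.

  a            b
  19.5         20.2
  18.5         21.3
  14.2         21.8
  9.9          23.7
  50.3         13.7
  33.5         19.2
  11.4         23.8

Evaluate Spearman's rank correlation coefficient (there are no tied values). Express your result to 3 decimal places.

Rank a: 5, 4, 3, 1, 7, 6, 2
Rank b: 3, 4, 5, 6, 1, 2, 7
d = rank(a) − rank(b): 2, 0, -2, -5, 6, 4, -5; Σd² = 110
ρ = 1 − 6Σd² / [n(n²−1)] = 1 − 6×110 / (7×48) = 1 − 660/336 ≈ -0.964

-0.964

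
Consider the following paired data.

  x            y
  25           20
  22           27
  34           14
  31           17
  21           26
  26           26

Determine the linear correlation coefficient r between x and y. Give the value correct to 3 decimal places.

n = 6, Σx = 159, Σy = 130, Σx² = 4343, Σy² = 2966, Σxy = 3319
nΣxy − ΣxΣy = 19914 − 20670 = -756
nΣx² − (Σx)² = 26058 − 25281 = 777; nΣy² − (Σy)² = 17796 − 16900 = 896
r = -756 / √(777 × 896) = -756 / 834.3812 ≈ -0.906

-0.906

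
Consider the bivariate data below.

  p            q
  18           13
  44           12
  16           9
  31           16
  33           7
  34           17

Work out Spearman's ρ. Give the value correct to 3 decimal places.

0.200

Rank p: 2, 6, 1, 3, 4, 5
Rank q: 4, 3, 2, 5, 1, 6
d = rank(p) − rank(q): -2, 3, -1, -2, 3, -1; Σd² = 28
ρ = 1 − 6Σd² / [n(n²−1)] = 1 − 6×28 / (6×35) = 1 − 168/210 ≈ 0.200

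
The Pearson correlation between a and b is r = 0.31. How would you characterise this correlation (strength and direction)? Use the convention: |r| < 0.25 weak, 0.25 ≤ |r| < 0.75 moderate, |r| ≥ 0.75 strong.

moderate positive

r = 0.31 > 0 so the relationship is positive.
|r| = 0.31, which falls in the moderate range.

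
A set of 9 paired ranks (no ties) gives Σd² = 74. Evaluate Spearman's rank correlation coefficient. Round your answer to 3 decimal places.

ρ = 1 − 6Σd² / [n(n²−1)] = 1 − 6×74 / (9×80)
  = 1 − 444/720 = 1 − 0.6167 ≈ 0.383

0.383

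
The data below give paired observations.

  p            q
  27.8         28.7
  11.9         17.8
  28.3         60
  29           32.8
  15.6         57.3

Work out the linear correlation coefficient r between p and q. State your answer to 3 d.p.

0.208

n = 5, Σp = 112.6, Σq = 196.6, Σp² = 2799.7, Σq² = 9099.66, Σpq = 4552.76
nΣpq − ΣpΣq = 22763.8 − 22137.16 = 626.64
nΣp² − (Σp)² = 13998.5 − 12678.76 = 1319.74; nΣq² − (Σq)² = 45498.3 − 38651.56 = 6846.74
r = 626.64 / √(1319.74 × 6846.74) = 626.64 / 3005.9801 ≈ 0.208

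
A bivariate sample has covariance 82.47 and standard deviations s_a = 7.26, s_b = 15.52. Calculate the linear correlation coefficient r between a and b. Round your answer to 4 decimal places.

r = Cov(a,b) / (s_a · s_b) = 82.47 / (7.26 × 15.52)
  = 82.47 / 112.6752 ≈ 0.7319

0.7319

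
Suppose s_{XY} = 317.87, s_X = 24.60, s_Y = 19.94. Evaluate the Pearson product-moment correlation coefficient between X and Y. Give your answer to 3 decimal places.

0.648

r = Cov(X,Y) / (s_X · s_Y) = 317.87 / (24.60 × 19.94)
  = 317.87 / 490.5240 ≈ 0.648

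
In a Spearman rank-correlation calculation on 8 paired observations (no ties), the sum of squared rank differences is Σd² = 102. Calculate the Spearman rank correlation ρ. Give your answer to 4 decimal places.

-0.2143

ρ = 1 − 6Σd² / [n(n²−1)] = 1 − 6×102 / (8×63)
  = 1 − 612/504 = 1 − 1.21429 ≈ -0.2143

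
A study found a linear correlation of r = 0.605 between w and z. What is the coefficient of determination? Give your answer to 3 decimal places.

0.366

r² = (0.605)² = 0.366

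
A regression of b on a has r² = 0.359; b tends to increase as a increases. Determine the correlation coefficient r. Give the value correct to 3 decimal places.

|r| = √0.359 = 0.599
The association is positive, so r = 0.599.

0.599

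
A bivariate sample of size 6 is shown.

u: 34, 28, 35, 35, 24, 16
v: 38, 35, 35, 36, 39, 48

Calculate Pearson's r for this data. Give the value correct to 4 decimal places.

-0.8557

n = 6, Σu = 172, Σv = 231, Σu² = 5222, Σv² = 9015, Σuv = 6461
nΣuv − ΣuΣv = 38766 − 39732 = -966
nΣu² − (Σu)² = 31332 − 29584 = 1748; nΣv² − (Σv)² = 54090 − 53361 = 729
r = -966 / √(1748 × 729) = -966 / 1128.8454 ≈ -0.8557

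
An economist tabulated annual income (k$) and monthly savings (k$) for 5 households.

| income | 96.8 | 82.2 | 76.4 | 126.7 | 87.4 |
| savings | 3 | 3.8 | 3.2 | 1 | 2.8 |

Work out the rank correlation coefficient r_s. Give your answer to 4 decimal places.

Rank income: 4, 2, 1, 5, 3
Rank savings: 3, 5, 4, 1, 2
d = rank(income) − rank(savings): 1, -3, -3, 4, 1; Σd² = 36
ρ = 1 − 6Σd² / [n(n²−1)] = 1 − 6×36 / (5×24) = 1 − 216/120 ≈ -0.8000

-0.8000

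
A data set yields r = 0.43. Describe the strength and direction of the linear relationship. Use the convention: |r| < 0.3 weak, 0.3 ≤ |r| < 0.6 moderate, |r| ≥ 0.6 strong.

moderate positive

r = 0.43 > 0 so the relationship is positive.
|r| = 0.43, which falls in the moderate range.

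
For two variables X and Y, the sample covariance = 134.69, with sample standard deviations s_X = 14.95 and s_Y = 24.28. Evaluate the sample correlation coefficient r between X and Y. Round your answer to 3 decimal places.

r = Cov(X,Y) / (s_X · s_Y) = 134.69 / (14.95 × 24.28)
  = 134.69 / 362.9860 ≈ 0.371

0.371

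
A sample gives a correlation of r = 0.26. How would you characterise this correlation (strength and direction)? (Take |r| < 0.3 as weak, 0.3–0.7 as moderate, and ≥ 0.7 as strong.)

r = 0.26 > 0 so the relationship is positive.
|r| = 0.26, which falls in the weak range.

weak positive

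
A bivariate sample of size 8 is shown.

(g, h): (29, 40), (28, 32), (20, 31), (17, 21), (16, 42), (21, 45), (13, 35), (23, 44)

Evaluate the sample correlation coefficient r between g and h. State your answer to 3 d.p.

0.197

n = 8, Σg = 167, Σh = 290, Σg² = 3709, Σh² = 10976, Σgh = 6117
nΣgh − ΣgΣh = 48936 − 48430 = 506
nΣg² − (Σg)² = 29672 − 27889 = 1783; nΣh² − (Σh)² = 87808 − 84100 = 3708
r = 506 / √(1783 × 3708) = 506 / 2571.2573 ≈ 0.197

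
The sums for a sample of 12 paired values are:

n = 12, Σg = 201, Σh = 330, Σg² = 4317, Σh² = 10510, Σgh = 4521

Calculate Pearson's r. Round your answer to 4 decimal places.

-0.8619

r = (nΣgh − ΣgΣh) / √[(nΣg² − (Σg)²)(nΣh² − (Σh)²)]
Numerator: 12×4521 − 201×330 = -12078
Denominator: √[(51804 − 40401)(126120 − 108900)] = √[11403 × 17220] = 14012.8391
r = -12078 / 14012.8391 ≈ -0.8619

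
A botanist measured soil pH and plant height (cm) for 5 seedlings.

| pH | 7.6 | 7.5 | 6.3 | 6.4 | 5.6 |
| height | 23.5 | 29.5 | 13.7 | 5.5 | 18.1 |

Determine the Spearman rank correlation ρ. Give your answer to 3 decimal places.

Rank pH: 5, 4, 2, 3, 1
Rank height: 4, 5, 2, 1, 3
d = rank(pH) − rank(height): 1, -1, 0, 2, -2; Σd² = 10
ρ = 1 − 6Σd² / [n(n²−1)] = 1 − 6×10 / (5×24) = 1 − 60/120 ≈ 0.500

0.500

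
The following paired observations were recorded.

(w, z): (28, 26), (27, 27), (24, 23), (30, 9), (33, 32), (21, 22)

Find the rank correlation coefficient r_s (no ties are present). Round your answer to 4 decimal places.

Rank w: 4, 3, 2, 5, 6, 1
Rank z: 4, 5, 3, 1, 6, 2
d = rank(w) − rank(z): 0, -2, -1, 4, 0, -1; Σd² = 22
ρ = 1 − 6Σd² / [n(n²−1)] = 1 − 6×22 / (6×35) = 1 − 132/210 ≈ 0.3714

0.3714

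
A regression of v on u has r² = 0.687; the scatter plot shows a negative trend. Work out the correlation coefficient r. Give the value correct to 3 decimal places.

-0.829

|r| = √0.687 = 0.829
The association is negative, so r = −0.829.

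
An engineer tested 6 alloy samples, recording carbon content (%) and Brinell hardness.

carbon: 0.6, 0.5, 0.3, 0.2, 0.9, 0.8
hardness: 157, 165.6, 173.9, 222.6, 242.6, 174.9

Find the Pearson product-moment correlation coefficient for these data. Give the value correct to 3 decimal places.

0.144

n = 6, Σx = 3.3, Σy = 1136.6, Σx² = 2.19, Σy² = 221309.1, Σxy = 631.95
nΣxy − ΣxΣy = 3791.7 − 3750.78 = 40.92
nΣx² − (Σx)² = 13.14 − 10.89 = 2.25; nΣy² − (Σy)² = 1327854.6 − 1291859.56 = 35995.04
r = 40.92 / √(2.25 × 35995.04) = 40.92 / 284.5854 ≈ 0.144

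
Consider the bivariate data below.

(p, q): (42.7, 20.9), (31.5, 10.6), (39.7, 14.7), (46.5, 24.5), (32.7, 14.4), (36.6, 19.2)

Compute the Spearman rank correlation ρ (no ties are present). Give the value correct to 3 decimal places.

Rank p: 5, 1, 4, 6, 2, 3
Rank q: 5, 1, 3, 6, 2, 4
d = rank(p) − rank(q): 0, 0, 1, 0, 0, -1; Σd² = 2
ρ = 1 − 6Σd² / [n(n²−1)] = 1 − 6×2 / (6×35) = 1 − 12/210 ≈ 0.943

0.943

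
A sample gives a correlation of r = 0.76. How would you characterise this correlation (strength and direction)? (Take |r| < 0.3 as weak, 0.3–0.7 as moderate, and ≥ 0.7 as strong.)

strong positive

r = 0.76 > 0 so the relationship is positive.
|r| = 0.76, which falls in the strong range.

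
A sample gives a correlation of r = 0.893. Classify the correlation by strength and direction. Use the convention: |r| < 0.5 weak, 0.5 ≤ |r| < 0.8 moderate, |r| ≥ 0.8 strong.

strong positive

r = 0.893 > 0 so the relationship is positive.
|r| = 0.893, which falls in the strong range.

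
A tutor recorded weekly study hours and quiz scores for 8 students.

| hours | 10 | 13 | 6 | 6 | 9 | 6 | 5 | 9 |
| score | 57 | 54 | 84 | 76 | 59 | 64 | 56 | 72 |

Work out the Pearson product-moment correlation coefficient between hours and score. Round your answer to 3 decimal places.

n = 8, Σx = 64, Σy = 522, Σx² = 564, Σy² = 34894, Σxy = 4075
nΣxy − ΣxΣy = 32600 − 33408 = -808
nΣx² − (Σx)² = 4512 − 4096 = 416; nΣy² − (Σy)² = 279152 − 272484 = 6668
r = -808 / √(416 × 6668) = -808 / 1665.4993 ≈ -0.485

-0.485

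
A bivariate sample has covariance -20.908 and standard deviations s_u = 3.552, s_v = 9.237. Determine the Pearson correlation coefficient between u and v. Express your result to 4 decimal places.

-0.6372

r = Cov(u,v) / (s_u · s_v) = -20.908 / (3.552 × 9.237)
  = -20.908 / 32.8098 ≈ -0.6372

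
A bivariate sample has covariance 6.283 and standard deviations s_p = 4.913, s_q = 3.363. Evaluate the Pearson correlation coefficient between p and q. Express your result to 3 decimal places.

r = Cov(p,q) / (s_p · s_q) = 6.283 / (4.913 × 3.363)
  = 6.283 / 16.5224 ≈ 0.380

0.380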